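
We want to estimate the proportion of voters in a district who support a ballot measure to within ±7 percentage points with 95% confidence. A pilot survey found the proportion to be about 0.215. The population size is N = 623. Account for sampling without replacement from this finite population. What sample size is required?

For a proportion with margin E = 0.07 at 95% confidence, z = 1.960.
n = p̂(1−p̂)(z/E)² = 0.215 × 0.785 × (1.960/0.07)² = 132.32 — call this n₀.
Finite-population correction with N = 623: n = n₀ / (1 + (n₀−1)/N) = 132.32 / 1.211 = 109.27
Round up: n = 110.

110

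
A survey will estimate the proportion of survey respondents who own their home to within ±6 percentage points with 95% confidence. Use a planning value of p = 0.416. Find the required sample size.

For a proportion with margin E = 0.06 at 95% confidence, z = 1.960.
n = p̂(1−p̂)(z/E)² = 0.416 × 0.584 × (1.960/0.06)² = 259.25
Round up: n = 260.

n = 260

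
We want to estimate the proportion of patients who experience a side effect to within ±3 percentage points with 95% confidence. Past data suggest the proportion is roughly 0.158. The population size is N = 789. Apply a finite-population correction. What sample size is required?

For a proportion with margin E = 0.03 at 95% confidence, z = 1.960.
n = p̂(1−p̂)(z/E)² = 0.158 × 0.842 × (1.960/0.03)² = 567.86 — call this n₀.
Finite-population correction with N = 789: n = n₀ / (1 + (n₀−1)/N) = 567.86 / 1.718 = 330.54
Round up: n = 331.

n = 331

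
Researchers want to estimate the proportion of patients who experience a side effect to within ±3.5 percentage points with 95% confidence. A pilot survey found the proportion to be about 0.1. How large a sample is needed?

For a proportion with margin E = 0.035 at 95% confidence, z = 1.960.
n = p̂(1−p̂)(z/E)² = 0.1 × 0.9 × (1.960/0.035)² = 282.24
Round up: n = 283.

283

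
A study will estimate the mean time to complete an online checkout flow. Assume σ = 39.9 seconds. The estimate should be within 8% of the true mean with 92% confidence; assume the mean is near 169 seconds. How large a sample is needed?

For a mean, the margin of error is E = z·σ/√n, so n = (zσ/E)².
At 92% confidence, z = 1.751.
E = 8% of 169 = 13.52 seconds.
n = (1.751 × 39.9 / 13.52)² = 26.70
Round up: n = 27.

27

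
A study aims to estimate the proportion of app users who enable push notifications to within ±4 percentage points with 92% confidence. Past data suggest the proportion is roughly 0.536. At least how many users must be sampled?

n = 477

For a proportion with margin E = 0.04 at 92% confidence, z = 1.751.
n = p̂(1−p̂)(z/E)² = 0.536 × 0.464 × (1.751/0.04)² = 476.58
Round up: n = 477.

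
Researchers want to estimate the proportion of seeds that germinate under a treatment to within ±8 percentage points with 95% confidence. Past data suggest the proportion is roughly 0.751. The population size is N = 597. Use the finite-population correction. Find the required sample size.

For a proportion with margin E = 0.08 at 95% confidence, z = 1.960.
n = p̂(1−p̂)(z/E)² = 0.751 × 0.249 × (1.960/0.08)² = 112.25 — call this n₀.
Finite-population correction with N = 597: n = n₀ / (1 + (n₀−1)/N) = 112.25 / 1.186 = 94.65
Round up: n = 95.

n = 95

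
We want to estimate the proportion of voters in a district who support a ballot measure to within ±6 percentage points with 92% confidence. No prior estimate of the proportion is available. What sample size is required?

For a proportion with margin E = 0.06 at 92% confidence, z = 1.751.
With no prior estimate, use p = 0.5, which maximizes p(1−p) at 0.25.
n = 0.25 × (z/E)² = 0.25 × (1.751/0.06)² = 212.92
Round up: n = 213.

213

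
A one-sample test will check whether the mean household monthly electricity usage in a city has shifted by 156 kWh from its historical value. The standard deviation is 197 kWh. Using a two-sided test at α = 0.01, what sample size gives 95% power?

n = 29

For a one-sample z-test, n = ((z_{α/2} + z_β)·σ/δ)².
z_{α/2} = 2.576 (two-sided α = 0.01); z_β = 1.645 (power 95% → β = 0.05).
n = (4.221 × 197 / 156)² = 28.41
Round up: n = 29.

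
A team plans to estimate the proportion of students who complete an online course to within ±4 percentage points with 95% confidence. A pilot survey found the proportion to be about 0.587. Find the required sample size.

583

For a proportion with margin E = 0.04 at 95% confidence, z = 1.960.
n = p̂(1−p̂)(z/E)² = 0.587 × 0.413 × (1.960/0.04)² = 582.08
Round up: n = 583.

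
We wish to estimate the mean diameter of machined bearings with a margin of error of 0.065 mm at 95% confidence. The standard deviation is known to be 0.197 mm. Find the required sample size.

36

For a mean, the margin of error is E = z·σ/√n, so n = (zσ/E)².
At 95% confidence, z = 1.960.
n = (1.960 × 0.197 / 0.065)² = 35.29
Round up: n = 36.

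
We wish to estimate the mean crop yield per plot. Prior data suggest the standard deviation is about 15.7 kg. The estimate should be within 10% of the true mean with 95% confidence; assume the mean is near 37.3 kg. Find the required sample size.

For a mean, the margin of error is E = z·σ/√n, so n = (zσ/E)².
At 95% confidence, z = 1.960.
E = 10% of 37.3 = 3.73 kg.
n = (1.960 × 15.7 / 3.73)² = 68.06
Round up: n = 69.

n = 69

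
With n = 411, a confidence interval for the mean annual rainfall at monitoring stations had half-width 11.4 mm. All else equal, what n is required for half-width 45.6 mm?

Margin of error scales as 1/√n, so n₂ = n₁·(E₁/E₂)².
n₂ = 411 × (11.4/45.6)² = 411 × 0.0625 = 25.69
Round up: n₂ = 26.

26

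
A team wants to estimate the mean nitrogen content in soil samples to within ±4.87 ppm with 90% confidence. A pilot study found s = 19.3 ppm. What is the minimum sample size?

For a mean, the margin of error is E = z·σ/√n, so n = (zσ/E)².
At 90% confidence, z = 1.645.
n = (1.645 × 19.3 / 4.87)² = 42.50
Round up: n = 43.

43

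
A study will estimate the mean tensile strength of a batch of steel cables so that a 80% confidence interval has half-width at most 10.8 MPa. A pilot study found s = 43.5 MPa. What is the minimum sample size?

For a mean, the margin of error is E = z·σ/√n, so n = (zσ/E)².
At 80% confidence, z = 1.282.
n = (1.282 × 43.5 / 10.8)² = 26.66
Round up: n = 27.

n = 27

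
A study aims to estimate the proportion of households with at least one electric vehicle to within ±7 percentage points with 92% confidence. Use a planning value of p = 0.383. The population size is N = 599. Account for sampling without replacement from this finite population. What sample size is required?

For a proportion with margin E = 0.07 at 92% confidence, z = 1.751.
n = p̂(1−p̂)(z/E)² = 0.383 × 0.617 × (1.751/0.07)² = 147.86 — call this n₀.
Finite-population correction with N = 599: n = n₀ / (1 + (n₀−1)/N) = 147.86 / 1.245 = 118.76
Round up: n = 119.

119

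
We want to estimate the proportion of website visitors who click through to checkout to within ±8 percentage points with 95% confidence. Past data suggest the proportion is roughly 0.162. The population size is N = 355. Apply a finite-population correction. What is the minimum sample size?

67

For a proportion with margin E = 0.08 at 95% confidence, z = 1.960.
n = p̂(1−p̂)(z/E)² = 0.162 × 0.838 × (1.960/0.08)² = 81.49 — call this n₀.
Finite-population correction with N = 355: n = n₀ / (1 + (n₀−1)/N) = 81.49 / 1.227 = 66.41
Round up: n = 67.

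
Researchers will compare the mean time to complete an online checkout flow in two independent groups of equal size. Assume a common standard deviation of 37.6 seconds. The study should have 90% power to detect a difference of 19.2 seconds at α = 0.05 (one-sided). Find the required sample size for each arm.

For two equal groups, n per group = 2·((z_α + z_β)·σ/δ)².
z_α = 1.645; z_β = 1.282 (power 90%).
n = 2 × (2.927 × 37.6 / 19.2)² = 2 × 32.86 = 65.72
Round up: n = 66 per group.

66 per group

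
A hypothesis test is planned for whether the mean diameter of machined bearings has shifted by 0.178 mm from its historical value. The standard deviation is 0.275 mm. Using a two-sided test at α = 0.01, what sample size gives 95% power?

43

For a one-sample z-test, n = ((z_{α/2} + z_β)·σ/δ)².
z_{α/2} = 2.576 (two-sided α = 0.01); z_β = 1.645 (power 95% → β = 0.05).
n = (4.221 × 0.275 / 0.178)² = 42.53
Round up: n = 43.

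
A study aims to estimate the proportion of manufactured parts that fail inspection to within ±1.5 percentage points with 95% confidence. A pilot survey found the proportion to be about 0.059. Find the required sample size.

948

For a proportion with margin E = 0.015 at 95% confidence, z = 1.960.
n = p̂(1−p̂)(z/E)² = 0.059 × 0.941 × (1.960/0.015)² = 947.92
Round up: n = 948.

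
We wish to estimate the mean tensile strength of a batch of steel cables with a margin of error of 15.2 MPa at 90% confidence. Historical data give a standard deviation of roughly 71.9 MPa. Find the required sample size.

For a mean, the margin of error is E = z·σ/√n, so n = (zσ/E)².
At 90% confidence, z = 1.645.
n = (1.645 × 71.9 / 15.2)² = 60.55
Round up: n = 61.

61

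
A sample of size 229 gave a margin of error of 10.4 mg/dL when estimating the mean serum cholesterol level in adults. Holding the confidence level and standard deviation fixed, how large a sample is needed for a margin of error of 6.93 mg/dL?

516

Margin of error scales as 1/√n, so n₂ = n₁·(E₁/E₂)².
n₂ = 229 × (10.4/6.93)² = 229 × 2.252 = 515.71
Round up: n₂ = 516.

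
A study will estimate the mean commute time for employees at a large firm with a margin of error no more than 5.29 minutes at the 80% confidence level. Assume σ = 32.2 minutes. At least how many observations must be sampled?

61

For a mean, the margin of error is E = z·σ/√n, so n = (zσ/E)².
At 80% confidence, z = 1.282.
n = (1.282 × 32.2 / 5.29)² = 60.89
Round up: n = 61.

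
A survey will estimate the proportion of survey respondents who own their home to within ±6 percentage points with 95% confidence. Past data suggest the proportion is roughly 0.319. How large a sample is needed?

For a proportion with margin E = 0.06 at 95% confidence, z = 1.960.
n = p̂(1−p̂)(z/E)² = 0.319 × 0.681 × (1.960/0.06)² = 231.82
Round up: n = 232.

232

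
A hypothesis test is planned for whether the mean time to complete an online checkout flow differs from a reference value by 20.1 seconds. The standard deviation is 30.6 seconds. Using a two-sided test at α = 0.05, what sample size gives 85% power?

For a one-sample z-test, n = ((z_{α/2} + z_β)·σ/δ)².
z_{α/2} = 1.960 (two-sided α = 0.05); z_β = 1.036 (power 85% → β = 0.15).
n = (2.996 × 30.6 / 20.1)² = 20.80
Round up: n = 21.

21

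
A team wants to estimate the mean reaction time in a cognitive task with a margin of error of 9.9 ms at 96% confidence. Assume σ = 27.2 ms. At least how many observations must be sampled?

For a mean, the margin of error is E = z·σ/√n, so n = (zσ/E)².
At 96% confidence, z = 2.054.
n = (2.054 × 27.2 / 9.9)² = 31.85
Round up: n = 32.

32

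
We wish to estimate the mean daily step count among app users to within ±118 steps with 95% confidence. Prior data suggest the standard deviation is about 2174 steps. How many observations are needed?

For a mean, the margin of error is E = z·σ/√n, so n = (zσ/E)².
At 95% confidence, z = 1.960.
n = (1.960 × 2174 / 118)² = 1303.97
Round up: n = 1304.

n = 1304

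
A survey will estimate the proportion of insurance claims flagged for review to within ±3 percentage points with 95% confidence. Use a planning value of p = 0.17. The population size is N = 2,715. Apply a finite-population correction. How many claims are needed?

For a proportion with margin E = 0.03 at 95% confidence, z = 1.960.
n = p̂(1−p̂)(z/E)² = 0.17 × 0.83 × (1.960/0.03)² = 602.28 — call this n₀.
Finite-population correction with N = 2,715: n = n₀ / (1 + (n₀−1)/N) = 602.28 / 1.221 = 493.27
Round up: n = 494.

494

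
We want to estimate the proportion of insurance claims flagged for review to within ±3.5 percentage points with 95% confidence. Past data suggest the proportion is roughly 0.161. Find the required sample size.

For a proportion with margin E = 0.035 at 95% confidence, z = 1.960.
n = p̂(1−p̂)(z/E)² = 0.161 × 0.839 × (1.960/0.035)² = 423.61
Round up: n = 424.

n = 424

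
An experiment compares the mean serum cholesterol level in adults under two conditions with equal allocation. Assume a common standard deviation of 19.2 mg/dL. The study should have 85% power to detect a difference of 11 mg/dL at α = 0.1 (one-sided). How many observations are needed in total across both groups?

For two equal groups, n per group = 2·((z_α + z_β)·σ/δ)².
z_α = 1.282; z_β = 1.036 (power 85%).
n = 2 × (2.318 × 19.2 / 11)² = 2 × 16.37 = 32.74
Round up: n = 33 per group.
Total across both groups: 2 × 33 = 66.

66 total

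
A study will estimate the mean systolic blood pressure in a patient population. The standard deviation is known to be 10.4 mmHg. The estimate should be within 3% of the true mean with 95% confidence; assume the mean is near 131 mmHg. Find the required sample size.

For a mean, the margin of error is E = z·σ/√n, so n = (zσ/E)².
At 95% confidence, z = 1.960.
E = 3% of 131 = 3.93 mmHg.
n = (1.960 × 10.4 / 3.93)² = 26.90
Round up: n = 27.

27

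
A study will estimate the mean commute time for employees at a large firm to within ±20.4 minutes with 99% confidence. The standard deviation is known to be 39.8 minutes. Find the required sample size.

For a mean, the margin of error is E = z·σ/√n, so n = (zσ/E)².
At 99% confidence, z = 2.576.
n = (2.576 × 39.8 / 20.4)² = 25.26
Round up: n = 26.

n = 26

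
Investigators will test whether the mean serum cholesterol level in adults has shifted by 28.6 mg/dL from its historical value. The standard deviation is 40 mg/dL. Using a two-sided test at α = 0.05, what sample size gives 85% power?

18

For a one-sample z-test, n = ((z_{α/2} + z_β)·σ/δ)².
z_{α/2} = 1.960 (two-sided α = 0.05); z_β = 1.036 (power 85% → β = 0.15).
n = (2.996 × 40 / 28.6)² = 17.56
Round up: n = 18.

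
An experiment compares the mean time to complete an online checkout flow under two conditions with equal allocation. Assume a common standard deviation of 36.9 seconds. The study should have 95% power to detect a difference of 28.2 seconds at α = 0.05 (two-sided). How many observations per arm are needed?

45 per group

For two equal groups, n per group = 2·((z_{α/2} + z_β)·σ/δ)².
z_{α/2} = 1.960; z_β = 1.645 (power 95%).
n = 2 × (3.605 × 36.9 / 28.2)² = 2 × 22.25 = 44.50
Round up: n = 45 per group.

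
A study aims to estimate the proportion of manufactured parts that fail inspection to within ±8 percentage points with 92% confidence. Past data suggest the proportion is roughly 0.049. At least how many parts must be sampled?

23

For a proportion with margin E = 0.08 at 92% confidence, z = 1.751.
n = p̂(1−p̂)(z/E)² = 0.049 × 0.951 × (1.751/0.08)² = 22.32
Round up: n = 23.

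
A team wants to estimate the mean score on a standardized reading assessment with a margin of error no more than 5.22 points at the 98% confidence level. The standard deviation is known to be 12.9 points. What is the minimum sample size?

For a mean, the margin of error is E = z·σ/√n, so n = (zσ/E)².
At 98% confidence, z = 2.326.
n = (2.326 × 12.9 / 5.22)² = 33.04
Round up: n = 34.

34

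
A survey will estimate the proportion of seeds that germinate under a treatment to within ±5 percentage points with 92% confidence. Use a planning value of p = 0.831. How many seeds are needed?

For a proportion with margin E = 0.05 at 92% confidence, z = 1.751.
n = p̂(1−p̂)(z/E)² = 0.831 × 0.169 × (1.751/0.05)² = 172.23
Round up: n = 173.

173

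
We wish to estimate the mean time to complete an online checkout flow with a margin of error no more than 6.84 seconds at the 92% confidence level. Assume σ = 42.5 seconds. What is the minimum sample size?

For a mean, the margin of error is E = z·σ/√n, so n = (zσ/E)².
At 92% confidence, z = 1.751.
n = (1.751 × 42.5 / 6.84)² = 118.37
Round up: n = 119.

119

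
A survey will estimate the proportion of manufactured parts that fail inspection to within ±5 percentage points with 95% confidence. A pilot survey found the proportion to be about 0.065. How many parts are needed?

n = 94

For a proportion with margin E = 0.05 at 95% confidence, z = 1.960.
n = p̂(1−p̂)(z/E)² = 0.065 × 0.935 × (1.960/0.05)² = 93.39
Round up: n = 94.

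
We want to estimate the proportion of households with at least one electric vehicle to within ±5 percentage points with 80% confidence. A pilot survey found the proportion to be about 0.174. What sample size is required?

For a proportion with margin E = 0.05 at 80% confidence, z = 1.282.
n = p̂(1−p̂)(z/E)² = 0.174 × 0.826 × (1.282/0.05)² = 94.49
Round up: n = 95.

n = 95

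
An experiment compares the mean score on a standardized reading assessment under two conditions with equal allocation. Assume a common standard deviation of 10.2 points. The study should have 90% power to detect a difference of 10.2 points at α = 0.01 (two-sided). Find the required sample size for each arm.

For two equal groups, n per group = 2·((z_{α/2} + z_β)·σ/δ)².
z_{α/2} = 2.576; z_β = 1.282 (power 90%).
n = 2 × (3.858 × 10.2 / 10.2)² = 2 × 14.88 = 29.76
Round up: n = 30 per group.

30 per group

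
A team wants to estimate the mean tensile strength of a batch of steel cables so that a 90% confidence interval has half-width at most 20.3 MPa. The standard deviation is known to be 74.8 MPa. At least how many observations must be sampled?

n = 37

For a mean, the margin of error is E = z·σ/√n, so n = (zσ/E)².
At 90% confidence, z = 1.645.
n = (1.645 × 74.8 / 20.3)² = 36.74
Round up: n = 37.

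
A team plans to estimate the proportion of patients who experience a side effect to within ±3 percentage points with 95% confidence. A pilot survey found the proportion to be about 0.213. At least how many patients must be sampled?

716

For a proportion with margin E = 0.03 at 95% confidence, z = 1.960.
n = p̂(1−p̂)(z/E)² = 0.213 × 0.787 × (1.960/0.03)² = 715.52
Round up: n = 716.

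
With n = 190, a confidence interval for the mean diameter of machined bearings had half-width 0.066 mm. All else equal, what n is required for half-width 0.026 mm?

Margin of error scales as 1/√n, so n₂ = n₁·(E₁/E₂)².
n₂ = 190 × (0.066/0.026)² = 190 × 6.444 = 1224.36
Round up: n₂ = 1225.

1225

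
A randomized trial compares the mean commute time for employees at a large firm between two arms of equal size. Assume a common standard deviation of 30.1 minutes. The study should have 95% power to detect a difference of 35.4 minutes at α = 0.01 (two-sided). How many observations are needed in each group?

For two equal groups, n per group = 2·((z_{α/2} + z_β)·σ/δ)².
z_{α/2} = 2.576; z_β = 1.645 (power 95%).
n = 2 × (4.221 × 30.1 / 35.4)² = 2 × 12.88 = 25.76
Round up: n = 26 per group.

26 per group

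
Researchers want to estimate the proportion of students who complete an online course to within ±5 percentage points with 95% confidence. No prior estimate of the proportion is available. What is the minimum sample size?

For a proportion with margin E = 0.05 at 95% confidence, z = 1.960.
With no prior estimate, use p = 0.5, which maximizes p(1−p) at 0.25.
n = 0.25 × (z/E)² = 0.25 × (1.960/0.05)² = 384.16
Round up: n = 385.

385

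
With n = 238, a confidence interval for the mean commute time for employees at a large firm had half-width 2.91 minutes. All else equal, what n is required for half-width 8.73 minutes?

Margin of error scales as 1/√n, so n₂ = n₁·(E₁/E₂)².
n₂ = 238 × (2.91/8.73)² = 238 × 0.1111 = 26.44
Round up: n₂ = 27.

27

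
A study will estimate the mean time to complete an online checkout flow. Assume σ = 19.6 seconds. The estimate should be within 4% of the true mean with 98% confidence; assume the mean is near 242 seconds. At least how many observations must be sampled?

23

For a mean, the margin of error is E = z·σ/√n, so n = (zσ/E)².
At 98% confidence, z = 2.326.
E = 4% of 242 = 9.68 seconds.
n = (2.326 × 19.6 / 9.68)² = 22.18
Round up: n = 23.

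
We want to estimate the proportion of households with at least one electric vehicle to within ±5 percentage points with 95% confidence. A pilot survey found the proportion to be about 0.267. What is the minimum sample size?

For a proportion with margin E = 0.05 at 95% confidence, z = 1.960.
n = p̂(1−p̂)(z/E)² = 0.267 × 0.733 × (1.960/0.05)² = 300.74
Round up: n = 301.

301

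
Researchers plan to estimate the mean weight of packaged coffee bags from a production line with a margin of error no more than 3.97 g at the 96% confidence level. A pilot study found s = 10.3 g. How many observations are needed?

29

For a mean, the margin of error is E = z·σ/√n, so n = (zσ/E)².
At 96% confidence, z = 2.054.
n = (2.054 × 10.3 / 3.97)² = 28.40
Round up: n = 29.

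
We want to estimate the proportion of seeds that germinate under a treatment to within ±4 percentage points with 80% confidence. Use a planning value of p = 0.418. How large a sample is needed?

For a proportion with margin E = 0.04 at 80% confidence, z = 1.282.
n = p̂(1−p̂)(z/E)² = 0.418 × 0.582 × (1.282/0.04)² = 249.89
Round up: n = 250.

250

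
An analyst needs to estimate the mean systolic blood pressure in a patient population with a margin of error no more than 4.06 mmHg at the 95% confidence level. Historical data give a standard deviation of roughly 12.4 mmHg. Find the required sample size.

For a mean, the margin of error is E = z·σ/√n, so n = (zσ/E)².
At 95% confidence, z = 1.960.
n = (1.960 × 12.4 / 4.06)² = 35.83
Round up: n = 36.

36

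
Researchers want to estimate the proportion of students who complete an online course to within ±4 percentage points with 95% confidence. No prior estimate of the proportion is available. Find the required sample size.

For a proportion with margin E = 0.04 at 95% confidence, z = 1.960.
With no prior estimate, use p = 0.5, which maximizes p(1−p) at 0.25.
n = 0.25 × (z/E)² = 0.25 × (1.960/0.04)² = 600.25
Round up: n = 601.

601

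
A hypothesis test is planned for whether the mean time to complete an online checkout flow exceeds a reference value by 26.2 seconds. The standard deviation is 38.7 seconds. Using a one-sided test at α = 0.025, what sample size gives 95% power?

For a one-sample z-test, n = ((z_α + z_β)·σ/δ)².
z_α = 1.960 (one-sided α = 0.025); z_β = 1.645 (power 95% → β = 0.05).
n = (3.605 × 38.7 / 26.2)² = 28.36
Round up: n = 29.

n = 29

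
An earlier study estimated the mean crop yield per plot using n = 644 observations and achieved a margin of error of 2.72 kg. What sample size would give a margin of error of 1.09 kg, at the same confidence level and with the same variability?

4011

Margin of error scales as 1/√n, so n₂ = n₁·(E₁/E₂)².
n₂ = 644 × (2.72/1.09)² = 644 × 6.227 = 4010.19
Round up: n₂ = 4011.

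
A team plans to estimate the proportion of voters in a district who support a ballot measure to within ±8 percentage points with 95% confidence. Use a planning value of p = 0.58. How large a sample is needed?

For a proportion with margin E = 0.08 at 95% confidence, z = 1.960.
n = p̂(1−p̂)(z/E)² = 0.58 × 0.42 × (1.960/0.08)² = 146.22
Round up: n = 147.

147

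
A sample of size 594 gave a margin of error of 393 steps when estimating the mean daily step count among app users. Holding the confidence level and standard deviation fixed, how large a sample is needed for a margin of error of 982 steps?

96

Margin of error scales as 1/√n, so n₂ = n₁·(E₁/E₂)².
n₂ = 594 × (393/982)² = 594 × 0.1602 = 95.16
Round up: n₂ = 96.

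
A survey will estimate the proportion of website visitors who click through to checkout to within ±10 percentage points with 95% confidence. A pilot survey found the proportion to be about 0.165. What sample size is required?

For a proportion with margin E = 0.1 at 95% confidence, z = 1.960.
n = p̂(1−p̂)(z/E)² = 0.165 × 0.835 × (1.960/0.1)² = 52.93
Round up: n = 53.

53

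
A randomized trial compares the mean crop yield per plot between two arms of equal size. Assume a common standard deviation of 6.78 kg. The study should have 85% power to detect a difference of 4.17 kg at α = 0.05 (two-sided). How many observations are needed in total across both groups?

96 total

For two equal groups, n per group = 2·((z_{α/2} + z_β)·σ/δ)².
z_{α/2} = 1.960; z_β = 1.036 (power 85%).
n = 2 × (2.996 × 6.78 / 4.17)² = 2 × 23.73 = 47.46
Round up: n = 48 per group.
Total across both groups: 2 × 48 = 96.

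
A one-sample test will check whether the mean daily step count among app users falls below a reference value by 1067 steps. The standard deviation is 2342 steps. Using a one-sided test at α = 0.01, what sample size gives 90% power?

63

For a one-sample z-test, n = ((z_α + z_β)·σ/δ)².
z_α = 2.326 (one-sided α = 0.01); z_β = 1.282 (power 90% → β = 0.1).
n = (3.608 × 2342 / 1067)² = 62.72
Round up: n = 63.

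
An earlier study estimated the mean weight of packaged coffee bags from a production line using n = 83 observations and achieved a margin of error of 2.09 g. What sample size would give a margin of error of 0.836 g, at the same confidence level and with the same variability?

Margin of error scales as 1/√n, so n₂ = n₁·(E₁/E₂)².
n₂ = 83 × (2.09/0.836)² = 83 × 6.25 = 518.75
Round up: n₂ = 519.

519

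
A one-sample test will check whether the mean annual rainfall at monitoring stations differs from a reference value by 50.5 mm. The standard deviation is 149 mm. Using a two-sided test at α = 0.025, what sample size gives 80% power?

For a one-sample z-test, n = ((z_{α/2} + z_β)·σ/δ)².
z_{α/2} = 2.241 (two-sided α = 0.025); z_β = 0.842 (power 80% → β = 0.2).
n = (3.083 × 149 / 50.5)² = 82.74
Round up: n = 83.

83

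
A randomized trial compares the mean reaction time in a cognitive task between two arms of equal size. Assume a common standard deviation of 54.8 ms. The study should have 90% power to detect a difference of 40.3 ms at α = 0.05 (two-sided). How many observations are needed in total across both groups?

78 total

For two equal groups, n per group = 2·((z_{α/2} + z_β)·σ/δ)².
z_{α/2} = 1.960; z_β = 1.282 (power 90%).
n = 2 × (3.242 × 54.8 / 40.3)² = 2 × 19.43 = 38.86
Round up: n = 39 per group.
Total across both groups: 2 × 39 = 78.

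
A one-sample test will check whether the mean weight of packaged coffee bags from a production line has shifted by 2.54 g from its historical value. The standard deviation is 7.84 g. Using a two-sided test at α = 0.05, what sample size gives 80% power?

For a one-sample z-test, n = ((z_{α/2} + z_β)·σ/δ)².
z_{α/2} = 1.960 (two-sided α = 0.05); z_β = 0.842 (power 80% → β = 0.2).
n = (2.802 × 7.84 / 2.54)² = 74.80
Round up: n = 75.

75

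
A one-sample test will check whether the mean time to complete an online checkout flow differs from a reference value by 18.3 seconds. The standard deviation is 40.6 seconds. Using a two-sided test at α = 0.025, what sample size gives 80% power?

For a one-sample z-test, n = ((z_{α/2} + z_β)·σ/δ)².
z_{α/2} = 2.241 (two-sided α = 0.025); z_β = 0.842 (power 80% → β = 0.2).
n = (3.083 × 40.6 / 18.3)² = 46.78
Round up: n = 47.

n = 47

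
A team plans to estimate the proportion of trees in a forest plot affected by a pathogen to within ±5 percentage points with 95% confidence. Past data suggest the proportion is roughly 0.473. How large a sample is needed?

For a proportion with margin E = 0.05 at 95% confidence, z = 1.960.
n = p̂(1−p̂)(z/E)² = 0.473 × 0.527 × (1.960/0.05)² = 383.04
Round up: n = 384.

n = 384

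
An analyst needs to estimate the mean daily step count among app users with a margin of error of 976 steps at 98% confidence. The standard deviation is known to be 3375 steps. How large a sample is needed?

For a mean, the margin of error is E = z·σ/√n, so n = (zσ/E)².
At 98% confidence, z = 2.326.
n = (2.326 × 3375 / 976)² = 64.69
Round up: n = 65.

65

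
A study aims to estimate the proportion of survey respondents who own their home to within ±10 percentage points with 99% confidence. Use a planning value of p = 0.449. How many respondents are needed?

165

For a proportion with margin E = 0.1 at 99% confidence, z = 2.576.
n = p̂(1−p̂)(z/E)² = 0.449 × 0.551 × (2.576/0.1)² = 164.17
Round up: n = 165.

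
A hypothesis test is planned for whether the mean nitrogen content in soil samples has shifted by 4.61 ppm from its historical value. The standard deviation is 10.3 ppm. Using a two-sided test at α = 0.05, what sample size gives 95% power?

For a one-sample z-test, n = ((z_{α/2} + z_β)·σ/δ)².
z_{α/2} = 1.960 (two-sided α = 0.05); z_β = 1.645 (power 95% → β = 0.05).
n = (3.605 × 10.3 / 4.61)² = 64.88
Round up: n = 65.

n = 65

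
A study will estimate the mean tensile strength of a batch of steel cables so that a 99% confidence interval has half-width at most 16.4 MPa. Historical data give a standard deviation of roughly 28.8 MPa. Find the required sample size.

For a mean, the margin of error is E = z·σ/√n, so n = (zσ/E)².
At 99% confidence, z = 2.576.
n = (2.576 × 28.8 / 16.4)² = 20.46
Round up: n = 21.

n = 21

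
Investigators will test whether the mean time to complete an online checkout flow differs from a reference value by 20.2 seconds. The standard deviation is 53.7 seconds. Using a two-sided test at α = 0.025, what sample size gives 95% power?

For a one-sample z-test, n = ((z_{α/2} + z_β)·σ/δ)².
z_{α/2} = 2.241 (two-sided α = 0.025); z_β = 1.645 (power 95% → β = 0.05).
n = (3.886 × 53.7 / 20.2)² = 106.72
Round up: n = 107.

107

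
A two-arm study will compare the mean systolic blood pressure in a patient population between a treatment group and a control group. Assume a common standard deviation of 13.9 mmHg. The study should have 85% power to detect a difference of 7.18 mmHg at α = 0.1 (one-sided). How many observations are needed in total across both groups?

For two equal groups, n per group = 2·((z_α + z_β)·σ/δ)².
z_α = 1.282; z_β = 1.036 (power 85%).
n = 2 × (2.318 × 13.9 / 7.18)² = 2 × 20.14 = 40.28
Round up: n = 41 per group.
Total across both groups: 2 × 41 = 82.

82 total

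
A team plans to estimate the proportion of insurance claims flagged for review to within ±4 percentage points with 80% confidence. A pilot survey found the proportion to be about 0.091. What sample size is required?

n = 85

For a proportion with margin E = 0.04 at 80% confidence, z = 1.282.
n = p̂(1−p̂)(z/E)² = 0.091 × 0.909 × (1.282/0.04)² = 84.97
Round up: n = 85.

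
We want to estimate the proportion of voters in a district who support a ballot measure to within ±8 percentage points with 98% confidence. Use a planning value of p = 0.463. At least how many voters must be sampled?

For a proportion with margin E = 0.08 at 98% confidence, z = 2.326.
n = p̂(1−p̂)(z/E)² = 0.463 × 0.537 × (2.326/0.08)² = 210.18
Round up: n = 211.

211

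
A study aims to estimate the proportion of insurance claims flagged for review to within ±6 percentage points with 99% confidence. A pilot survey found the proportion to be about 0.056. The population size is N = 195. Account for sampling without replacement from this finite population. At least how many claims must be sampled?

For a proportion with margin E = 0.06 at 99% confidence, z = 2.576.
n = p̂(1−p̂)(z/E)² = 0.056 × 0.944 × (2.576/0.06)² = 97.44 — call this n₀.
Finite-population correction with N = 195: n = n₀ / (1 + (n₀−1)/N) = 97.44 / 1.495 = 65.18
Round up: n = 66.

66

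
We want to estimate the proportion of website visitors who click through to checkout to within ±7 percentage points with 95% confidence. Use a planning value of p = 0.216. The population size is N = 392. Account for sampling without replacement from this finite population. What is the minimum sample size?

100

For a proportion with margin E = 0.07 at 95% confidence, z = 1.960.
n = p̂(1−p̂)(z/E)² = 0.216 × 0.784 × (1.960/0.07)² = 132.77 — call this n₀.
Finite-population correction with N = 392: n = n₀ / (1 + (n₀−1)/N) = 132.77 / 1.336 = 99.38
Round up: n = 100.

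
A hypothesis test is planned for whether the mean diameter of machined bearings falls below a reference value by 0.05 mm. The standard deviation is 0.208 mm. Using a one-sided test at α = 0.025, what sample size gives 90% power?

For a one-sample z-test, n = ((z_α + z_β)·σ/δ)².
z_α = 1.960 (one-sided α = 0.025); z_β = 1.282 (power 90% → β = 0.1).
n = (3.242 × 0.208 / 0.05)² = 181.89
Round up: n = 182.

n = 182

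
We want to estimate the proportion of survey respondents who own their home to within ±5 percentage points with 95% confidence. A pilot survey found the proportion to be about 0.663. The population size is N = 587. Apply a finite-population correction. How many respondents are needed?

For a proportion with margin E = 0.05 at 95% confidence, z = 1.960.
n = p̂(1−p̂)(z/E)² = 0.663 × 0.337 × (1.960/0.05)² = 343.33 — call this n₀.
Finite-population correction with N = 587: n = n₀ / (1 + (n₀−1)/N) = 343.33 / 1.583 = 216.89
Round up: n = 217.

217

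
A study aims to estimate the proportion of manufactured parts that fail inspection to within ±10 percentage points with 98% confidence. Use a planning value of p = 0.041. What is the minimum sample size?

For a proportion with margin E = 0.1 at 98% confidence, z = 2.326.
n = p̂(1−p̂)(z/E)² = 0.041 × 0.959 × (2.326/0.1)² = 21.27
Round up: n = 22.

22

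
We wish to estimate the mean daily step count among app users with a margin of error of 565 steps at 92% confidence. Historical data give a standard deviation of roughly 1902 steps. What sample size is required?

For a mean, the margin of error is E = z·σ/√n, so n = (zσ/E)².
At 92% confidence, z = 1.751.
n = (1.751 × 1902 / 565)² = 34.75
Round up: n = 35.

35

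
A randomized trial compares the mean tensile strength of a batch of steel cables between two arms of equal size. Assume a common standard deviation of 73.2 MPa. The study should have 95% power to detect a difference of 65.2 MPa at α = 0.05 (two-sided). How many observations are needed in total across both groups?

66 total

For two equal groups, n per group = 2·((z_{α/2} + z_β)·σ/δ)².
z_{α/2} = 1.960; z_β = 1.645 (power 95%).
n = 2 × (3.605 × 73.2 / 65.2)² = 2 × 16.38 = 32.76
Round up: n = 33 per group.
Total across both groups: 2 × 33 = 66.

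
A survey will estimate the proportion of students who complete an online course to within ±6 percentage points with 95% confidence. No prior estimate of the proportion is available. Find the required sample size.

For a proportion with margin E = 0.06 at 95% confidence, z = 1.960.
With no prior estimate, use p = 0.5, which maximizes p(1−p) at 0.25.
n = 0.25 × (z/E)² = 0.25 × (1.960/0.06)² = 266.78
Round up: n = 267.

267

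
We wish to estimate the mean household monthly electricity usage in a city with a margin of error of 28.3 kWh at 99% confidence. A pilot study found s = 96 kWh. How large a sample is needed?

For a mean, the margin of error is E = z·σ/√n, so n = (zσ/E)².
At 99% confidence, z = 2.576.
n = (2.576 × 96 / 28.3)² = 76.36
Round up: n = 77.

77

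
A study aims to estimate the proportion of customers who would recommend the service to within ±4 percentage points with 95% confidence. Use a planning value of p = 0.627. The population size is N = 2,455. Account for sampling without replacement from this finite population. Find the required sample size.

458

For a proportion with margin E = 0.04 at 95% confidence, z = 1.960.
n = p̂(1−p̂)(z/E)² = 0.627 × 0.373 × (1.960/0.04)² = 561.52 — call this n₀.
Finite-population correction with N = 2,455: n = n₀ / (1 + (n₀−1)/N) = 561.52 / 1.228 = 457.26
Round up: n = 458.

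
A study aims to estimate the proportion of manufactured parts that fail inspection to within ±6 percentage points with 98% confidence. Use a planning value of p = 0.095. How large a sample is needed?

130

For a proportion with margin E = 0.06 at 98% confidence, z = 2.326.
n = p̂(1−p̂)(z/E)² = 0.095 × 0.905 × (2.326/0.06)² = 129.21
Round up: n = 130.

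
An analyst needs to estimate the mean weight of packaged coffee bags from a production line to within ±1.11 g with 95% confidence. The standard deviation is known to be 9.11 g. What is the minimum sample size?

For a mean, the margin of error is E = z·σ/√n, so n = (zσ/E)².
At 95% confidence, z = 1.960.
n = (1.960 × 9.11 / 1.11)² = 258.76
Round up: n = 259.

259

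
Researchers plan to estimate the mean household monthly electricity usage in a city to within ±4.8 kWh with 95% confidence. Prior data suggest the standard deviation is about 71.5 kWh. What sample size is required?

853

For a mean, the margin of error is E = z·σ/√n, so n = (zσ/E)².
At 95% confidence, z = 1.960.
n = (1.960 × 71.5 / 4.8)² = 852.40
Round up: n = 853.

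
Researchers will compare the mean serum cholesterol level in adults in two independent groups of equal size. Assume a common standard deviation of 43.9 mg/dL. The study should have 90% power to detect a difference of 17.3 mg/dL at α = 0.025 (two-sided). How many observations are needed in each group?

160 per group

For two equal groups, n per group = 2·((z_{α/2} + z_β)·σ/δ)².
z_{α/2} = 2.241; z_β = 1.282 (power 90%).
n = 2 × (3.523 × 43.9 / 17.3)² = 2 × 79.92 = 159.84
Round up: n = 160 per group.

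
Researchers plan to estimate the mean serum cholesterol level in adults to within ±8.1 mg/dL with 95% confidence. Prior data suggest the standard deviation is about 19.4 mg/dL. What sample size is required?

n = 23

For a mean, the margin of error is E = z·σ/√n, so n = (zσ/E)².
At 95% confidence, z = 1.960.
n = (1.960 × 19.4 / 8.1)² = 22.04
Round up: n = 23.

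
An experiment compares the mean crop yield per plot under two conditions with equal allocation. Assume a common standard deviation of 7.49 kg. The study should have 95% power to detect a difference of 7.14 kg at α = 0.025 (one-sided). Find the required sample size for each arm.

29 per group

For two equal groups, n per group = 2·((z_α + z_β)·σ/δ)².
z_α = 1.960; z_β = 1.645 (power 95%).
n = 2 × (3.605 × 7.49 / 7.14)² = 2 × 14.30 = 28.60
Round up: n = 29 per group.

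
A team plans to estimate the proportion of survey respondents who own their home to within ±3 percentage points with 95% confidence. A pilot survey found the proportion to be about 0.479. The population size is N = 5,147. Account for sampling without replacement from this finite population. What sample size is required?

For a proportion with margin E = 0.03 at 95% confidence, z = 1.960.
n = p̂(1−p̂)(z/E)² = 0.479 × 0.521 × (1.960/0.03)² = 1065.23 — call this n₀.
Finite-population correction with N = 5,147: n = n₀ / (1 + (n₀−1)/N) = 1065.23 / 1.207 = 882.54
Round up: n = 883.

n = 883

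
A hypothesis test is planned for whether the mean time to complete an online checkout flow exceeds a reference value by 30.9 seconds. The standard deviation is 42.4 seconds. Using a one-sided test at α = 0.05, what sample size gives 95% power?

For a one-sample z-test, n = ((z_α + z_β)·σ/δ)².
z_α = 1.645 (one-sided α = 0.05); z_β = 1.645 (power 95% → β = 0.05).
n = (3.290 × 42.4 / 30.9)² = 20.38
Round up: n = 21.

n = 21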